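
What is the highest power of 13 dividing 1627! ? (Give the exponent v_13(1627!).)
v_13(1627!) = 134

Legendre's formula: v_p(n!) = Σ_{k ≥ 1} ⌊n / p^k⌋. For p = 13, n = 1627, the terms are:
  ⌊1627/13^1⌋ = ⌊1627/13⌋ = 125
  ⌊1627/13^2⌋ = ⌊1627/169⌋ = 9
(the next term ⌊1627/13^3⌋ = 0, terminating the sum). Summing: v_13(1627!) = 125 + 9 = 134.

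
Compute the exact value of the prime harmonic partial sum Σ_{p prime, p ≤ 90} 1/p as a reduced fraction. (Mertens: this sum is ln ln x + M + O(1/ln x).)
Σ 1/p = 42605658161771733665696611824842057/23768741896345550770650537601358310

π(90) = 24, so the primes ≤ 90 are [2, 3, 5, 7, 11, 13, 17, 19, 23, 29, 31, 37, 41, 43, 47, 53, 59, 61, 67, 71, 73, 79, 83, 89]. Summing 1/p over these primes: 42605658161771733665696611824842057/23768741896345550770650537601358310 ≈ 1.7925. Mertens estimate ln ln(90) + 0.2615 ≈ 1.7655.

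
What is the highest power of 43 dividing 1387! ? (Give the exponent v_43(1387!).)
v_43(1387!) = 32

Legendre's formula: v_p(n!) = Σ_{k ≥ 1} ⌊n / p^k⌋. For p = 43, n = 1387, the terms are:
  ⌊1387/43^1⌋ = ⌊1387/43⌋ = 32
(the next term ⌊1387/43^2⌋ = 0, terminating the sum). Summing: v_43(1387!) = 32 = 32.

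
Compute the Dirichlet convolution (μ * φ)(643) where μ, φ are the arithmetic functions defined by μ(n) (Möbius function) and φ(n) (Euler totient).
(μ * φ)(643) = 641

Divisors of 643: [1, 643]. For each d | 643:
  d = 1: μ(1) · φ(643/1) = 1 · 642 = 642
  d = 643: μ(643) · φ(643/643) = -1 · 1 = -1
Summing: (μ * φ)(643) = 642 + -1 = 641.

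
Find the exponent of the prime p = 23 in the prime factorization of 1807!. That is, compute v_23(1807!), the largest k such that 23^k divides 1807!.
v_23(1807!) = 81

Legendre's formula: v_p(n!) = Σ_{k ≥ 1} ⌊n / p^k⌋. For p = 23, n = 1807, the terms are:
  ⌊1807/23^1⌋ = ⌊1807/23⌋ = 78
  ⌊1807/23^2⌋ = ⌊1807/529⌋ = 3
(the next term ⌊1807/23^3⌋ = 0, terminating the sum). Summing: v_23(1807!) = 78 + 3 = 81.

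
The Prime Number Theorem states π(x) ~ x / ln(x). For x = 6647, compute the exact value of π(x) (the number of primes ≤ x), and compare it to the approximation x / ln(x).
π(6647) = 856;  x/ln(x) ≈ 755.18;  relative error ≈ 11.78%.

Directly count primes up to 6647: π(6647) = 856. The PNT approximation gives 6647/ln(6647) ≈ 6647/8.80192 ≈ 755.18. Relative error (π(x) − x/ln(x)) / π(x) ≈ 11.78%; the approximation is known to undercount slightly (Li(x) is a better estimate).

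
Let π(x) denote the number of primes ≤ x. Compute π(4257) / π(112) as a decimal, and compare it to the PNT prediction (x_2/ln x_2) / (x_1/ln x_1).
π(4257)/π(112) = 583/29 ≈ 20.1034;  PNT prediction ≈ 21.4622.

π(112) = 29 and π(4257) = 583, so π(4257)/π(112) ≈ 20.1034. The PNT-predicted ratio is (4257/ln(4257)) / (112/ln(112)) ≈ 21.4622. The two agree to within a few percent, as expected.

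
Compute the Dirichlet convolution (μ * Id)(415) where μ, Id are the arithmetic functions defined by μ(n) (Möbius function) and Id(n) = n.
(μ * Id)(415) = 328

Divisors of 415: [1, 5, 83, 415]. For each d | 415:
  d = 1: μ(1) · Id(415/1) = 1 · 415 = 415
  d = 5: μ(5) · Id(415/5) = -1 · 83 = -83
  d = 83: μ(83) · Id(415/83) = -1 · 5 = -5
  d = 415: μ(415) · Id(415/415) = 1 · 1 = 1
Summing: (μ * Id)(415) = 415 + -83 + -5 + 1 = 328.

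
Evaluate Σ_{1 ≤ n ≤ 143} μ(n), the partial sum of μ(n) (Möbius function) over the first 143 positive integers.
Σ_{n ≤ 143} μ(n) = -1

Compute μ(n) for each 1 ≤ n ≤ 143: μ(1) = 1, μ(2) = -1, μ(3) = -1, μ(4) = 0, μ(5) = -1, μ(6) = 1, μ(7) = -1, μ(8) = 0, μ(9) = 0, μ(10) = 1, μ(11) = -1, μ(12) = 0, μ(13) = -1, μ(14) = 1, μ(15) = 1, μ(16) = 0, μ(17) = -1, μ(18) = 0, μ(19) = -1, μ(20) = 0, μ(21) = 1, μ(22) = 1, μ(23) = -1, μ(24) = 0, μ(25) = 0, μ(26) = 1, μ(27) = 0, μ(28) = 0, μ(29) = -1, μ(30) = -1, μ(31) = -1, μ(32) = 0, μ(33) = 1, μ(34) = 1, μ(35) = 1, μ(36) = 0, μ(37) = -1, μ(38) = 1, μ(39) = 1, μ(40) = 0, μ(41) = -1, μ(42) = -1, μ(43) = -1, μ(44) = 0, μ(45) = 0, μ(46) = 1, μ(47) = -1, μ(48) = 0, μ(49) = 0, μ(50) = 0, μ(51) = 1, μ(52) = 0, μ(53) = -1, μ(54) = 0, μ(55) = 1, μ(56) = 0, μ(57) = 1, μ(58) = 1, μ(59) = -1, μ(60) = 0, μ(61) = -1, μ(62) = 1, μ(63) = 0, μ(64) = 0, μ(65) = 1, μ(66) = -1, μ(67) = -1, μ(68) = 0, μ(69) = 1, μ(70) = -1, μ(71) = -1, μ(72) = 0, μ(73) = -1, μ(74) = 1, μ(75) = 0, μ(76) = 0, μ(77) = 1, μ(78) = -1, μ(79) = -1, μ(80) = 0, μ(81) = 0, μ(82) = 1, μ(83) = -1, μ(84) = 0, μ(85) = 1, μ(86) = 1, μ(87) = 1, μ(88) = 0, μ(89) = -1, μ(90) = 0, μ(91) = 1, μ(92) = 0, μ(93) = 1, μ(94) = 1, μ(95) = 1, μ(96) = 0, μ(97) = -1, μ(98) = 0, μ(99) = 0, μ(100) = 0, μ(101) = -1, μ(102) = -1, μ(103) = -1, μ(104) = 0, μ(105) = -1, μ(106) = 1, μ(107) = -1, μ(108) = 0, μ(109) = -1, μ(110) = -1, μ(111) = 1, μ(112) = 0, μ(113) = -1, μ(114) = -1, μ(115) = 1, μ(116) = 0, μ(117) = 0, μ(118) = 1, μ(119) = 1, μ(120) = 0, μ(121) = 0, μ(122) = 1, μ(123) = 1, μ(124) = 0, μ(125) = 0, μ(126) = 0, μ(127) = -1, μ(128) = 0, μ(129) = 1, μ(130) = -1, μ(131) = -1, μ(132) = 0, μ(133) = 1, μ(134) = 1, μ(135) = 0, μ(136) = 0, μ(137) = -1, μ(138) = -1, μ(139) = -1, μ(140) = 0, μ(141) = 1, μ(142) = 1, μ(143) = 1. Summing all 143 values: -1. (Mertens function M(x) = Σ_{n ≤ x} μ(n); on average M(x) should be small (PNT ⟺ M(x) = o(x)).)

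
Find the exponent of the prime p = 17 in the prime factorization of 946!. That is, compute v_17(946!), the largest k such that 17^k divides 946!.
v_17(946!) = 58

Legendre's formula: v_p(n!) = Σ_{k ≥ 1} ⌊n / p^k⌋. For p = 17, n = 946, the terms are:
  ⌊946/17^1⌋ = ⌊946/17⌋ = 55
  ⌊946/17^2⌋ = ⌊946/289⌋ = 3
(the next term ⌊946/17^3⌋ = 0, terminating the sum). Summing: v_17(946!) = 55 + 3 = 58.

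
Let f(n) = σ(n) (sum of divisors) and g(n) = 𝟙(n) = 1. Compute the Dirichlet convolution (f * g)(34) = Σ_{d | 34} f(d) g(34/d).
(σ * 𝟙)(34) = 76

Divisors of 34: [1, 2, 17, 34]. For each d | 34:
  d = 1: σ(1) · 𝟙(34/1) = 1 · 1 = 1
  d = 2: σ(2) · 𝟙(34/2) = 3 · 1 = 3
  d = 17: σ(17) · 𝟙(34/17) = 18 · 1 = 18
  d = 34: σ(34) · 𝟙(34/34) = 54 · 1 = 54
Summing: (σ * 𝟙)(34) = 1 + 3 + 18 + 54 = 76.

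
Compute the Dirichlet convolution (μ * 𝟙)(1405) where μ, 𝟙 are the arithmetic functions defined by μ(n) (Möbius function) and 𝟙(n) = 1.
(μ * 𝟙)(1405) = 0

Divisors of 1405: [1, 5, 281, 1405]. For each d | 1405:
  d = 1: μ(1) · 𝟙(1405/1) = 1 · 1 = 1
  d = 5: μ(5) · 𝟙(1405/5) = -1 · 1 = -1
  d = 281: μ(281) · 𝟙(1405/281) = -1 · 1 = -1
  d = 1405: μ(1405) · 𝟙(1405/1405) = 1 · 1 = 1
Summing: (μ * 𝟙)(1405) = 1 + -1 + -1 + 1 = 0.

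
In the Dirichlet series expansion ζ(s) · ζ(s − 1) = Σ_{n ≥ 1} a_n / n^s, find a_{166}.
σ(166) = 252

In the product (Σ m^0/m^s)(Σ k / k^s) = Σ (Σ_{d | n} d) / n^s, the coefficient of 1/n^s is σ(n) = Σ_{d | n} d. For n = 166, divisors are [1, 2, 83, 166]; summing: σ(166) = 252.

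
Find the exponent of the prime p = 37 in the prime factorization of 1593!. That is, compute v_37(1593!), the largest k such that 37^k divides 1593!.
v_37(1593!) = 44

Legendre's formula: v_p(n!) = Σ_{k ≥ 1} ⌊n / p^k⌋. For p = 37, n = 1593, the terms are:
  ⌊1593/37^1⌋ = ⌊1593/37⌋ = 43
  ⌊1593/37^2⌋ = ⌊1593/1369⌋ = 1
(the next term ⌊1593/37^3⌋ = 0, terminating the sum). Summing: v_37(1593!) = 43 + 1 = 44.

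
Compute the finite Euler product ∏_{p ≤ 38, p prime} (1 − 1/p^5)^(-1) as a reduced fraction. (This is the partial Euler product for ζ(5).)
∏ = 132487865367718741281556988782580603348847966827605/127769623698019954360176628845208514576475652988928

The primes p ≤ 38 are [2, 3, 5, 7, 11, 13, 17, 19, 23, 29, 31, 37]. For each prime, (1 − 1/p^5)^(-1) = p^5 / (p^5 − 1). The product is (1 − 1/2^5)^(-1), (1 − 1/3^5)^(-1), (1 − 1/5^5)^(-1), (1 − 1/7^5)^(-1), (1 − 1/11^5)^(-1), (1 − 1/13^5)^(-1), (1 − 1/17^5)^(-1), (1 − 1/19^5)^(-1), (1 − 1/23^5)^(-1), (1 − 1/29^5)^(-1), (1 − 1/31^5)^(-1), (1 − 1/37^5)^(-1) = ∏ p^5 / (p^5 − 1) = 132487865367718741281556988782580603348847966827605/127769623698019954360176628845208514576475652988928.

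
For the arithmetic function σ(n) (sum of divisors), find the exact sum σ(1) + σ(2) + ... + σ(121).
Σ_{n ≤ 121} σ(n) = 12106

Compute σ(n) for each 1 ≤ n ≤ 121: σ(1) = 1, σ(2) = 3, σ(3) = 4, σ(4) = 7, σ(5) = 6, σ(6) = 12, σ(7) = 8, σ(8) = 15, σ(9) = 13, σ(10) = 18, σ(11) = 12, σ(12) = 28, σ(13) = 14, σ(14) = 24, σ(15) = 24, σ(16) = 31, σ(17) = 18, σ(18) = 39, σ(19) = 20, σ(20) = 42, σ(21) = 32, σ(22) = 36, σ(23) = 24, σ(24) = 60, σ(25) = 31, σ(26) = 42, σ(27) = 40, σ(28) = 56, σ(29) = 30, σ(30) = 72, σ(31) = 32, σ(32) = 63, σ(33) = 48, σ(34) = 54, σ(35) = 48, σ(36) = 91, σ(37) = 38, σ(38) = 60, σ(39) = 56, σ(40) = 90, σ(41) = 42, σ(42) = 96, σ(43) = 44, σ(44) = 84, σ(45) = 78, σ(46) = 72, σ(47) = 48, σ(48) = 124, σ(49) = 57, σ(50) = 93, σ(51) = 72, σ(52) = 98, σ(53) = 54, σ(54) = 120, σ(55) = 72, σ(56) = 120, σ(57) = 80, σ(58) = 90, σ(59) = 60, σ(60) = 168, σ(61) = 62, σ(62) = 96, σ(63) = 104, σ(64) = 127, σ(65) = 84, σ(66) = 144, σ(67) = 68, σ(68) = 126, σ(69) = 96, σ(70) = 144, σ(71) = 72, σ(72) = 195, σ(73) = 74, σ(74) = 114, σ(75) = 124, σ(76) = 140, σ(77) = 96, σ(78) = 168, σ(79) = 80, σ(80) = 186, σ(81) = 121, σ(82) = 126, σ(83) = 84, σ(84) = 224, σ(85) = 108, σ(86) = 132, σ(87) = 120, σ(88) = 180, σ(89) = 90, σ(90) = 234, σ(91) = 112, σ(92) = 168, σ(93) = 128, σ(94) = 144, σ(95) = 120, σ(96) = 252, σ(97) = 98, σ(98) = 171, σ(99) = 156, σ(100) = 217, σ(101) = 102, σ(102) = 216, σ(103) = 104, σ(104) = 210, σ(105) = 192, σ(106) = 162, σ(107) = 108, σ(108) = 280, σ(109) = 110, σ(110) = 216, σ(111) = 152, σ(112) = 248, σ(113) = 114, σ(114) = 240, σ(115) = 144, σ(116) = 210, σ(117) = 182, σ(118) = 180, σ(119) = 144, σ(120) = 360, σ(121) = 133. Summing all 121 values: 12106. (Average order: Σ_{n ≤ x} σ(n) ~ (π²/12) x². For x = 121, (π²/12)·121² ≈ 12041.74.)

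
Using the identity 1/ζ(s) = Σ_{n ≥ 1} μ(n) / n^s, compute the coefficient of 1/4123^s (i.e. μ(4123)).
μ(4123) = -1

Factor n = 4123 = 7 · 19 · 31. μ(n) = 0 if any exponent ≥ 2 (not squarefree); otherwise μ(n) = (−1)^{ω(n)} where ω(n) is the number of distinct prime factors. Applying: μ(4123) = -1.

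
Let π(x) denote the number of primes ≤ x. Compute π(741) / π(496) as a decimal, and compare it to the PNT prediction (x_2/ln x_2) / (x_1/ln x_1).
π(741)/π(496) = 131/94 ≈ 1.3936;  PNT prediction ≈ 1.4032.

π(496) = 94 and π(741) = 131, so π(741)/π(496) ≈ 1.3936. The PNT-predicted ratio is (741/ln(741)) / (496/ln(496)) ≈ 1.4032. The two agree to within a few percent, as expected.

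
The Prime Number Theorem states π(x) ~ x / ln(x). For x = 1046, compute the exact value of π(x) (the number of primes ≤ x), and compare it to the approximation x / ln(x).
π(1046) = 175;  x/ln(x) ≈ 150.44;  relative error ≈ 14.03%.

Directly count primes up to 1046: π(1046) = 175. The PNT approximation gives 1046/ln(1046) ≈ 1046/6.95273 ≈ 150.44. Relative error (π(x) − x/ln(x)) / π(x) ≈ 14.03%; the approximation is known to undercount slightly (Li(x) is a better estimate).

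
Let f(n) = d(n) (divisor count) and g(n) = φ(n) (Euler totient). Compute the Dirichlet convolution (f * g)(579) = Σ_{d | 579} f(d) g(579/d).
(d * φ)(579) = 776

Divisors of 579: [1, 3, 193, 579]. For each d | 579:
  d = 1: d(1) · φ(579/1) = 1 · 384 = 384
  d = 3: d(3) · φ(579/3) = 2 · 192 = 384
  d = 193: d(193) · φ(579/193) = 2 · 2 = 4
  d = 579: d(579) · φ(579/579) = 4 · 1 = 4
Summing: (d * φ)(579) = 384 + 384 + 4 + 4 = 776.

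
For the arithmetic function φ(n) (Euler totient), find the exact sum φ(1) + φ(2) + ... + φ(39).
Σ_{n ≤ 39} φ(n) = 474

Compute φ(n) for each 1 ≤ n ≤ 39: φ(1) = 1, φ(2) = 1, φ(3) = 2, φ(4) = 2, φ(5) = 4, φ(6) = 2, φ(7) = 6, φ(8) = 4, φ(9) = 6, φ(10) = 4, φ(11) = 10, φ(12) = 4, φ(13) = 12, φ(14) = 6, φ(15) = 8, φ(16) = 8, φ(17) = 16, φ(18) = 6, φ(19) = 18, φ(20) = 8, φ(21) = 12, φ(22) = 10, φ(23) = 22, φ(24) = 8, φ(25) = 20, φ(26) = 12, φ(27) = 18, φ(28) = 12, φ(29) = 28, φ(30) = 8, φ(31) = 30, φ(32) = 16, φ(33) = 20, φ(34) = 16, φ(35) = 24, φ(36) = 12, φ(37) = 36, φ(38) = 18, φ(39) = 24. Summing all 39 values: 474. (Average order: Σ_{n ≤ x} φ(n) ~ (3/π²) x². For x = 39, (3/π²)·39² ≈ 462.33.)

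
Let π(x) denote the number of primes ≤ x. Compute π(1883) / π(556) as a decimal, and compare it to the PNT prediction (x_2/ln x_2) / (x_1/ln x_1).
π(1883)/π(556) = 289/101 ≈ 2.8614;  PNT prediction ≈ 2.8388.

π(556) = 101 and π(1883) = 289, so π(1883)/π(556) ≈ 2.8614. The PNT-predicted ratio is (1883/ln(1883)) / (556/ln(556)) ≈ 2.8388. The two agree to within a few percent, as expected.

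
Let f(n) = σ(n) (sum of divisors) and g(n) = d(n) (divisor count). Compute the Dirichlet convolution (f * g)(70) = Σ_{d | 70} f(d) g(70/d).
(σ * d)(70) = 400

Divisors of 70: [1, 2, 5, 7, 10, 14, 35, 70]. For each d | 70:
  d = 1: σ(1) · d(70/1) = 1 · 8 = 8
  d = 2: σ(2) · d(70/2) = 3 · 4 = 12
  d = 5: σ(5) · d(70/5) = 6 · 4 = 24
  d = 7: σ(7) · d(70/7) = 8 · 4 = 32
  d = 10: σ(10) · d(70/10) = 18 · 2 = 36
  d = 14: σ(14) · d(70/14) = 24 · 2 = 48
  d = 35: σ(35) · d(70/35) = 48 · 2 = 96
  d = 70: σ(70) · d(70/70) = 144 · 1 = 144
Summing: (σ * d)(70) = 8 + 12 + 24 + 32 + 36 + 48 + 96 + 144 = 400.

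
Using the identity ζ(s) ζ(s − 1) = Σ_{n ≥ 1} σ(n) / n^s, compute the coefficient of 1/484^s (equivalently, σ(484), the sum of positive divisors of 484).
σ(484) = 931

In the product (Σ m^0/m^s)(Σ k / k^s) = Σ (Σ_{d | n} d) / n^s, the coefficient of 1/n^s is σ(n) = Σ_{d | n} d. For n = 484, divisors are [1, 2, 4, 11, 22, 44, 121, 242, 484]; summing: σ(484) = 931.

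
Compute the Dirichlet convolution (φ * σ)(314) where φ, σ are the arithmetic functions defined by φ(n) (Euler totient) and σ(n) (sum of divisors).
(φ * σ)(314) = 1256

Divisors of 314: [1, 2, 157, 314]. For each d | 314:
  d = 1: φ(1) · σ(314/1) = 1 · 474 = 474
  d = 2: φ(2) · σ(314/2) = 1 · 158 = 158
  d = 157: φ(157) · σ(314/157) = 156 · 3 = 468
  d = 314: φ(314) · σ(314/314) = 156 · 1 = 156
Summing: (φ * σ)(314) = 474 + 158 + 468 + 156 = 1256.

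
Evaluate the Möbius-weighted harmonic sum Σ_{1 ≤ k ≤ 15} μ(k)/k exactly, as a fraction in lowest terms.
Σ μ(k)/k = 304/5005

Values of μ(k) for 1 ≤ k ≤ 15: μ(1) = 1, μ(2) = -1, μ(3) = -1, μ(5) = -1, μ(6) = 1, μ(7) = -1, μ(10) = 1, μ(11) = -1, μ(13) = -1, μ(14) = 1, μ(15) = 1, with μ = 0 on non-squarefree integers. Summing μ(k)/k for k where μ(k) ≠ 0 gives 304/5005 ≈ 0.0607. (PNT ⟺ this sum → 0 as n → ∞.)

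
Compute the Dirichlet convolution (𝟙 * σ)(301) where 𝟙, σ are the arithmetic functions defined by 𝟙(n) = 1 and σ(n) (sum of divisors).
(𝟙 * σ)(301) = 405

Divisors of 301: [1, 7, 43, 301]. For each d | 301:
  d = 1: 𝟙(1) · σ(301/1) = 1 · 352 = 352
  d = 7: 𝟙(7) · σ(301/7) = 1 · 44 = 44
  d = 43: 𝟙(43) · σ(301/43) = 1 · 8 = 8
  d = 301: 𝟙(301) · σ(301/301) = 1 · 1 = 1
Summing: (𝟙 * σ)(301) = 352 + 44 + 8 + 1 = 405.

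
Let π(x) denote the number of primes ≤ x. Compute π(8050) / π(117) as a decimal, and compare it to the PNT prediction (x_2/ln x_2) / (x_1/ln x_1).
π(8050)/π(117) = 1011/30 ≈ 33.7000;  PNT prediction ≈ 36.4326.

π(117) = 30 and π(8050) = 1011, so π(8050)/π(117) ≈ 33.7000. The PNT-predicted ratio is (8050/ln(8050)) / (117/ln(117)) ≈ 36.4326. The two agree to within a few percent, as expected.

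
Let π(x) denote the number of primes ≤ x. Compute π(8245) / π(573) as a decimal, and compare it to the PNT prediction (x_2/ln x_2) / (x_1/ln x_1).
π(8245)/π(573) = 1035/105 ≈ 9.8571;  PNT prediction ≈ 10.1342.

π(573) = 105 and π(8245) = 1035, so π(8245)/π(573) ≈ 9.8571. The PNT-predicted ratio is (8245/ln(8245)) / (573/ln(573)) ≈ 10.1342. The two agree to within a few percent, as expected.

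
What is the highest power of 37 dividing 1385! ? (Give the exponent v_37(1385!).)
v_37(1385!) = 38

Legendre's formula: v_p(n!) = Σ_{k ≥ 1} ⌊n / p^k⌋. For p = 37, n = 1385, the terms are:
  ⌊1385/37^1⌋ = ⌊1385/37⌋ = 37
  ⌊1385/37^2⌋ = ⌊1385/1369⌋ = 1
(the next term ⌊1385/37^3⌋ = 0, terminating the sum). Summing: v_37(1385!) = 37 + 1 = 38.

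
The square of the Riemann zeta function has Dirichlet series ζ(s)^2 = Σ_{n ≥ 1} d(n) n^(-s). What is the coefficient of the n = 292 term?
d(292) = 6

ζ(s)^2 = (Σ 1/m^s)(Σ 1/k^s). The coefficient of 1/n^s in the product is the number of ordered pairs (m, k) with mk = n, which equals d(n). For n = 292, divisors are [1, 2, 4, 73, 146, 292], so d(292) = 6.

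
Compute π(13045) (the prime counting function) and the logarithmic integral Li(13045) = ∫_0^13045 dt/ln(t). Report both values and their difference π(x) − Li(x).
π(13045) = 1554;  Li(13045) ≈ 1571.86;  π(x) − Li(x) ≈ -17.86.

Direct count of primes ≤ 13045 gives π(13045) = 1554. Numerical evaluation of the logarithmic integral gives Li(13045) ≈ 1571.86. The difference π(x) − Li(x) ≈ -17.86 is typically negative for small/moderate x (Li(x) overestimates), though Littlewood's theorem shows this sign changes infinitely often.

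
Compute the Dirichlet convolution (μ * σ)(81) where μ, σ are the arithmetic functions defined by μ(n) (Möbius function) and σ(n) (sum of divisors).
(μ * σ)(81) = 81

Divisors of 81: [1, 3, 9, 27, 81]. For each d | 81:
  d = 1: μ(1) · σ(81/1) = 1 · 121 = 121
  d = 3: μ(3) · σ(81/3) = -1 · 40 = -40
  d = 9: μ(9) · σ(81/9) = 0 · 13 = 0
  d = 27: μ(27) · σ(81/27) = 0 · 4 = 0
  d = 81: μ(81) · σ(81/81) = 0 · 1 = 0
Summing: (μ * σ)(81) = 121 + -40 + 0 + 0 + 0 = 81.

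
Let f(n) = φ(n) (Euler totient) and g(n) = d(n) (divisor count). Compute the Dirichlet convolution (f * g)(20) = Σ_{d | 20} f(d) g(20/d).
(φ * d)(20) = 42

Divisors of 20: [1, 2, 4, 5, 10, 20]. For each d | 20:
  d = 1: φ(1) · d(20/1) = 1 · 6 = 6
  d = 2: φ(2) · d(20/2) = 1 · 4 = 4
  d = 4: φ(4) · d(20/4) = 2 · 2 = 4
  d = 5: φ(5) · d(20/5) = 4 · 3 = 12
  d = 10: φ(10) · d(20/10) = 4 · 2 = 8
  d = 20: φ(20) · d(20/20) = 8 · 1 = 8
Summing: (φ * d)(20) = 6 + 4 + 4 + 12 + 8 + 8 = 42.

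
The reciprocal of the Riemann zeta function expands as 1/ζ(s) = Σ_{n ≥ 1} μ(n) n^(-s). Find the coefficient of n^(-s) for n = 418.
μ(418) = -1

Factor n = 418 = 2 · 11 · 19. μ(n) = 0 if any exponent ≥ 2 (not squarefree); otherwise μ(n) = (−1)^{ω(n)} where ω(n) is the number of distinct prime factors. Applying: μ(418) = -1.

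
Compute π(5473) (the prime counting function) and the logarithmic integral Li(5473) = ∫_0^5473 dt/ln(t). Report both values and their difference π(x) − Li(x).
π(5473) = 722;  Li(5473) ≈ 739.52;  π(x) − Li(x) ≈ -17.52.

Direct count of primes ≤ 5473 gives π(5473) = 722. Numerical evaluation of the logarithmic integral gives Li(5473) ≈ 739.52. The difference π(x) − Li(x) ≈ -17.52 is typically negative for small/moderate x (Li(x) overestimates), though Littlewood's theorem shows this sign changes infinitely often.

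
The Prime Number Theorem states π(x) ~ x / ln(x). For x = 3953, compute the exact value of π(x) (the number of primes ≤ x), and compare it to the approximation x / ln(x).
π(3953) = 548;  x/ln(x) ≈ 477.29;  relative error ≈ 12.90%.

Directly count primes up to 3953: π(3953) = 548. The PNT approximation gives 3953/ln(3953) ≈ 3953/8.28223 ≈ 477.29. Relative error (π(x) − x/ln(x)) / π(x) ≈ 12.90%; the approximation is known to undercount slightly (Li(x) is a better estimate).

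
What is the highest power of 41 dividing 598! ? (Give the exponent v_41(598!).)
v_41(598!) = 14

Legendre's formula: v_p(n!) = Σ_{k ≥ 1} ⌊n / p^k⌋. For p = 41, n = 598, the terms are:
  ⌊598/41^1⌋ = ⌊598/41⌋ = 14
(the next term ⌊598/41^2⌋ = 0, terminating the sum). Summing: v_41(598!) = 14 = 14.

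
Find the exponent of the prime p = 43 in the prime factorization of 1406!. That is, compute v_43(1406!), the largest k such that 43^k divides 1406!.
v_43(1406!) = 32

Legendre's formula: v_p(n!) = Σ_{k ≥ 1} ⌊n / p^k⌋. For p = 43, n = 1406, the terms are:
  ⌊1406/43^1⌋ = ⌊1406/43⌋ = 32
(the next term ⌊1406/43^2⌋ = 0, terminating the sum). Summing: v_43(1406!) = 32 = 32.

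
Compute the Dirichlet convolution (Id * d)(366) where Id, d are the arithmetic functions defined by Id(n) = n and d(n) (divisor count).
(Id * d)(366) = 1260

Divisors of 366: [1, 2, 3, 6, 61, 122, 183, 366]. For each d | 366:
  d = 1: Id(1) · d(366/1) = 1 · 8 = 8
  d = 2: Id(2) · d(366/2) = 2 · 4 = 8
  d = 3: Id(3) · d(366/3) = 3 · 4 = 12
  d = 6: Id(6) · d(366/6) = 6 · 2 = 12
  d = 61: Id(61) · d(366/61) = 61 · 4 = 244
  d = 122: Id(122) · d(366/122) = 122 · 2 = 244
  d = 183: Id(183) · d(366/183) = 183 · 2 = 366
  d = 366: Id(366) · d(366/366) = 366 · 1 = 366
Summing: (Id * d)(366) = 8 + 8 + 12 + 12 + 244 + 244 + 366 + 366 = 1260.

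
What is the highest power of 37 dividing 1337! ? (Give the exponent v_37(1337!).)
v_37(1337!) = 36

Legendre's formula: v_p(n!) = Σ_{k ≥ 1} ⌊n / p^k⌋. For p = 37, n = 1337, the terms are:
  ⌊1337/37^1⌋ = ⌊1337/37⌋ = 36
(the next term ⌊1337/37^2⌋ = 0, terminating the sum). Summing: v_37(1337!) = 36 = 36.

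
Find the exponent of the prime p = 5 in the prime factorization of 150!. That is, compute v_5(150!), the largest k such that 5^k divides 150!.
v_5(150!) = 37

Legendre's formula: v_p(n!) = Σ_{k ≥ 1} ⌊n / p^k⌋. For p = 5, n = 150, the terms are:
  ⌊150/5^1⌋ = ⌊150/5⌋ = 30
  ⌊150/5^2⌋ = ⌊150/25⌋ = 6
  ⌊150/5^3⌋ = ⌊150/125⌋ = 1
(the next term ⌊150/5^4⌋ = 0, terminating the sum). Summing: v_5(150!) = 30 + 6 + 1 = 37.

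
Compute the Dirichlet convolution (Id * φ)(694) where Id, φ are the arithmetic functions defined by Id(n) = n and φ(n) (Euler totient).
(Id * φ)(694) = 2079

Divisors of 694: [1, 2, 347, 694]. For each d | 694:
  d = 1: Id(1) · φ(694/1) = 1 · 346 = 346
  d = 2: Id(2) · φ(694/2) = 2 · 346 = 692
  d = 347: Id(347) · φ(694/347) = 347 · 1 = 347
  d = 694: Id(694) · φ(694/694) = 694 · 1 = 694
Summing: (Id * φ)(694) = 346 + 692 + 347 + 694 = 2079.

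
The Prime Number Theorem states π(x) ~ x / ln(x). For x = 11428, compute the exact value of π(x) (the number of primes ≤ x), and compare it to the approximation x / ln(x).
π(11428) = 1378;  x/ln(x) ≈ 1223.05;  relative error ≈ 11.24%.

Directly count primes up to 11428: π(11428) = 1378. The PNT approximation gives 11428/ln(11428) ≈ 11428/9.34382 ≈ 1223.05. Relative error (π(x) − x/ln(x)) / π(x) ≈ 11.24%; the approximation is known to undercount slightly (Li(x) is a better estimate).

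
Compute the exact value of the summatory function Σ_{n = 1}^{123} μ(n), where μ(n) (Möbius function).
Σ_{n ≤ 123} μ(n) = -1

Compute μ(n) for each 1 ≤ n ≤ 123: μ(1) = 1, μ(2) = -1, μ(3) = -1, μ(4) = 0, μ(5) = -1, μ(6) = 1, μ(7) = -1, μ(8) = 0, μ(9) = 0, μ(10) = 1, μ(11) = -1, μ(12) = 0, μ(13) = -1, μ(14) = 1, μ(15) = 1, μ(16) = 0, μ(17) = -1, μ(18) = 0, μ(19) = -1, μ(20) = 0, μ(21) = 1, μ(22) = 1, μ(23) = -1, μ(24) = 0, μ(25) = 0, μ(26) = 1, μ(27) = 0, μ(28) = 0, μ(29) = -1, μ(30) = -1, μ(31) = -1, μ(32) = 0, μ(33) = 1, μ(34) = 1, μ(35) = 1, μ(36) = 0, μ(37) = -1, μ(38) = 1, μ(39) = 1, μ(40) = 0, μ(41) = -1, μ(42) = -1, μ(43) = -1, μ(44) = 0, μ(45) = 0, μ(46) = 1, μ(47) = -1, μ(48) = 0, μ(49) = 0, μ(50) = 0, μ(51) = 1, μ(52) = 0, μ(53) = -1, μ(54) = 0, μ(55) = 1, μ(56) = 0, μ(57) = 1, μ(58) = 1, μ(59) = -1, μ(60) = 0, μ(61) = -1, μ(62) = 1, μ(63) = 0, μ(64) = 0, μ(65) = 1, μ(66) = -1, μ(67) = -1, μ(68) = 0, μ(69) = 1, μ(70) = -1, μ(71) = -1, μ(72) = 0, μ(73) = -1, μ(74) = 1, μ(75) = 0, μ(76) = 0, μ(77) = 1, μ(78) = -1, μ(79) = -1, μ(80) = 0, μ(81) = 0, μ(82) = 1, μ(83) = -1, μ(84) = 0, μ(85) = 1, μ(86) = 1, μ(87) = 1, μ(88) = 0, μ(89) = -1, μ(90) = 0, μ(91) = 1, μ(92) = 0, μ(93) = 1, μ(94) = 1, μ(95) = 1, μ(96) = 0, μ(97) = -1, μ(98) = 0, μ(99) = 0, μ(100) = 0, μ(101) = -1, μ(102) = -1, μ(103) = -1, μ(104) = 0, μ(105) = -1, μ(106) = 1, μ(107) = -1, μ(108) = 0, μ(109) = -1, μ(110) = -1, μ(111) = 1, μ(112) = 0, μ(113) = -1, μ(114) = -1, μ(115) = 1, μ(116) = 0, μ(117) = 0, μ(118) = 1, μ(119) = 1, μ(120) = 0, μ(121) = 0, μ(122) = 1, μ(123) = 1. Summing all 123 values: -1. (Mertens function M(x) = Σ_{n ≤ x} μ(n); on average M(x) should be small (PNT ⟺ M(x) = o(x)).)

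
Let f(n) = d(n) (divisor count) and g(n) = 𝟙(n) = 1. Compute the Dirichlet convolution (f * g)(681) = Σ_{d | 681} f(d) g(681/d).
(d * 𝟙)(681) = 9

Divisors of 681: [1, 3, 227, 681]. For each d | 681:
  d = 1: d(1) · 𝟙(681/1) = 1 · 1 = 1
  d = 3: d(3) · 𝟙(681/3) = 2 · 1 = 2
  d = 227: d(227) · 𝟙(681/227) = 2 · 1 = 2
  d = 681: d(681) · 𝟙(681/681) = 4 · 1 = 4
Summing: (d * 𝟙)(681) = 1 + 2 + 2 + 4 = 9.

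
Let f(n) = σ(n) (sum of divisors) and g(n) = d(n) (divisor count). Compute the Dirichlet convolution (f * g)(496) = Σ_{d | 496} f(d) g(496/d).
(σ * d)(496) = 3366

Divisors of 496: [1, 2, 4, 8, 16, 31, 62, 124, 248, 496]. For each d | 496:
  d = 1: σ(1) · d(496/1) = 1 · 10 = 10
  d = 2: σ(2) · d(496/2) = 3 · 8 = 24
  d = 4: σ(4) · d(496/4) = 7 · 6 = 42
  d = 8: σ(8) · d(496/8) = 15 · 4 = 60
  d = 16: σ(16) · d(496/16) = 31 · 2 = 62
  d = 31: σ(31) · d(496/31) = 32 · 5 = 160
  d = 62: σ(62) · d(496/62) = 96 · 4 = 384
  d = 124: σ(124) · d(496/124) = 224 · 3 = 672
  d = 248: σ(248) · d(496/248) = 480 · 2 = 960
  d = 496: σ(496) · d(496/496) = 992 · 1 = 992
Summing: (σ * d)(496) = 10 + 24 + 42 + 60 + 62 + 160 + 384 + 672 + 960 + 992 = 3366.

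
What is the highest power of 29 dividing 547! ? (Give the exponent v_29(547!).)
v_29(547!) = 18

Legendre's formula: v_p(n!) = Σ_{k ≥ 1} ⌊n / p^k⌋. For p = 29, n = 547, the terms are:
  ⌊547/29^1⌋ = ⌊547/29⌋ = 18
(the next term ⌊547/29^2⌋ = 0, terminating the sum). Summing: v_29(547!) = 18 = 18.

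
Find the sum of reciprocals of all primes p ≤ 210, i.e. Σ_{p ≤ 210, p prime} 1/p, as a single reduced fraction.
Σ 1/p = 15202313841027497739047080375538859939135227730139536997746371469607707132833646367/7799922041683461553249199106329813876687996789903550945093032474868511536164700810

π(210) = 46, so the primes ≤ 210 are [2, 3, 5, 7, 11, 13, 17, 19, 23, 29, 31, 37, 41, 43, 47, 53, 59, 61, 67, 71, 73, 79, 83, 89, 97, 101, 103, 107, 109, 113, 127, 131, 137, 139, 149, 151, 157, 163, 167, 173, 179, 181, 191, 193, 197, 199]. Summing 1/p over these primes: 15202313841027497739047080375538859939135227730139536997746371469607707132833646367/7799922041683461553249199106329813876687996789903550945093032474868511536164700810 ≈ 1.9490. Mertens estimate ln ln(210) + 0.2615 ≈ 1.9381.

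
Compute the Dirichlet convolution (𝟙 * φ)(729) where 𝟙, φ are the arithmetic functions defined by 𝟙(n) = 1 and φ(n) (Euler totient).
(𝟙 * φ)(729) = 729

Divisors of 729: [1, 3, 9, 27, 81, 243, 729]. For each d | 729:
  d = 1: 𝟙(1) · φ(729/1) = 1 · 486 = 486
  d = 3: 𝟙(3) · φ(729/3) = 1 · 162 = 162
  d = 9: 𝟙(9) · φ(729/9) = 1 · 54 = 54
  d = 27: 𝟙(27) · φ(729/27) = 1 · 18 = 18
  d = 81: 𝟙(81) · φ(729/81) = 1 · 6 = 6
  d = 243: 𝟙(243) · φ(729/243) = 1 · 2 = 2
  d = 729: 𝟙(729) · φ(729/729) = 1 · 1 = 1
Summing: (𝟙 * φ)(729) = 486 + 162 + 54 + 18 + 6 + 2 + 1 = 729.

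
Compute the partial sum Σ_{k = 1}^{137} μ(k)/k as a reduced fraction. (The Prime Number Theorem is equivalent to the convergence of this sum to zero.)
Σ μ(k)/k = -16600694851544658808049622411527369069912658611321/36023908815105000242838968099460216033691851270505155

Values of μ(k) for 1 ≤ k ≤ 137: μ(1) = 1, μ(2) = -1, μ(3) = -1, μ(5) = -1, μ(6) = 1, μ(7) = -1, μ(10) = 1, μ(11) = -1, μ(13) = -1, μ(14) = 1, μ(15) = 1, μ(17) = -1, μ(19) = -1, μ(21) = 1, μ(22) = 1, μ(23) = -1, μ(26) = 1, μ(29) = -1, μ(30) = -1, μ(31) = -1, μ(33) = 1, μ(34) = 1, μ(35) = 1, μ(37) = -1, μ(38) = 1, μ(39) = 1, μ(41) = -1, μ(42) = -1, μ(43) = -1, μ(46) = 1, μ(47) = -1, μ(51) = 1, μ(53) = -1, μ(55) = 1, μ(57) = 1, μ(58) = 1, μ(59) = -1, μ(61) = -1, μ(62) = 1, μ(65) = 1, μ(66) = -1, μ(67) = -1, μ(69) = 1, μ(70) = -1, μ(71) = -1, μ(73) = -1, μ(74) = 1, μ(77) = 1, μ(78) = -1, μ(79) = -1, μ(82) = 1, μ(83) = -1, μ(85) = 1, μ(86) = 1, μ(87) = 1, μ(89) = -1, μ(91) = 1, μ(93) = 1, μ(94) = 1, μ(95) = 1, μ(97) = -1, μ(101) = -1, μ(102) = -1, μ(103) = -1, μ(105) = -1, μ(106) = 1, μ(107) = -1, μ(109) = -1, μ(110) = -1, μ(111) = 1, μ(113) = -1, μ(114) = -1, μ(115) = 1, μ(118) = 1, μ(119) = 1, μ(122) = 1, μ(123) = 1, μ(127) = -1, μ(129) = 1, μ(130) = -1, μ(131) = -1, μ(133) = 1, μ(134) = 1, μ(137) = -1, with μ = 0 on non-squarefree integers. Summing μ(k)/k for k where μ(k) ≠ 0 gives -16600694851544658808049622411527369069912658611321/36023908815105000242838968099460216033691851270505155 ≈ -0.0005. (PNT ⟺ this sum → 0 as n → ∞.)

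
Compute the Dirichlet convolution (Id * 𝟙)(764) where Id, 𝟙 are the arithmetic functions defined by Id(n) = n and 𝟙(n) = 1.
(Id * 𝟙)(764) = 1344

Divisors of 764: [1, 2, 4, 191, 382, 764]. For each d | 764:
  d = 1: Id(1) · 𝟙(764/1) = 1 · 1 = 1
  d = 2: Id(2) · 𝟙(764/2) = 2 · 1 = 2
  d = 4: Id(4) · 𝟙(764/4) = 4 · 1 = 4
  d = 191: Id(191) · 𝟙(764/191) = 191 · 1 = 191
  d = 382: Id(382) · 𝟙(764/382) = 382 · 1 = 382
  d = 764: Id(764) · 𝟙(764/764) = 764 · 1 = 764
Summing: (Id * 𝟙)(764) = 1 + 2 + 4 + 191 + 382 + 764 = 1344.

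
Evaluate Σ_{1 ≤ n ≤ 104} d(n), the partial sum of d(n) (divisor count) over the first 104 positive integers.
Σ_{n ≤ 104} d(n) = 502

Compute d(n) for each 1 ≤ n ≤ 104: d(1) = 1, d(2) = 2, d(3) = 2, d(4) = 3, d(5) = 2, d(6) = 4, d(7) = 2, d(8) = 4, d(9) = 3, d(10) = 4, d(11) = 2, d(12) = 6, d(13) = 2, d(14) = 4, d(15) = 4, d(16) = 5, d(17) = 2, d(18) = 6, d(19) = 2, d(20) = 6, d(21) = 4, d(22) = 4, d(23) = 2, d(24) = 8, d(25) = 3, d(26) = 4, d(27) = 4, d(28) = 6, d(29) = 2, d(30) = 8, d(31) = 2, d(32) = 6, d(33) = 4, d(34) = 4, d(35) = 4, d(36) = 9, d(37) = 2, d(38) = 4, d(39) = 4, d(40) = 8, d(41) = 2, d(42) = 8, d(43) = 2, d(44) = 6, d(45) = 6, d(46) = 4, d(47) = 2, d(48) = 10, d(49) = 3, d(50) = 6, d(51) = 4, d(52) = 6, d(53) = 2, d(54) = 8, d(55) = 4, d(56) = 8, d(57) = 4, d(58) = 4, d(59) = 2, d(60) = 12, d(61) = 2, d(62) = 4, d(63) = 6, d(64) = 7, d(65) = 4, d(66) = 8, d(67) = 2, d(68) = 6, d(69) = 4, d(70) = 8, d(71) = 2, d(72) = 12, d(73) = 2, d(74) = 4, d(75) = 6, d(76) = 6, d(77) = 4, d(78) = 8, d(79) = 2, d(80) = 10, d(81) = 5, d(82) = 4, d(83) = 2, d(84) = 12, d(85) = 4, d(86) = 4, d(87) = 4, d(88) = 8, d(89) = 2, d(90) = 12, d(91) = 4, d(92) = 6, d(93) = 4, d(94) = 4, d(95) = 4, d(96) = 12, d(97) = 2, d(98) = 6, d(99) = 6, d(100) = 9, d(101) = 2, d(102) = 8, d(103) = 2, d(104) = 8. Summing all 104 values: 502. (Dirichlet's divisor formula: Σ_{n ≤ x} d(n) = x ln(x) + (2γ − 1) x + O(√x). For x = 104, the asymptotic estimate is ≈ 499.08.)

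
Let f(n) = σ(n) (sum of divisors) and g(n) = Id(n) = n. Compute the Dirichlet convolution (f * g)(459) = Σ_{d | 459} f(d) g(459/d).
(σ * Id)(459) = 4970

Divisors of 459: [1, 3, 9, 17, 27, 51, 153, 459]. For each d | 459:
  d = 1: σ(1) · Id(459/1) = 1 · 459 = 459
  d = 3: σ(3) · Id(459/3) = 4 · 153 = 612
  d = 9: σ(9) · Id(459/9) = 13 · 51 = 663
  d = 17: σ(17) · Id(459/17) = 18 · 27 = 486
  d = 27: σ(27) · Id(459/27) = 40 · 17 = 680
  d = 51: σ(51) · Id(459/51) = 72 · 9 = 648
  d = 153: σ(153) · Id(459/153) = 234 · 3 = 702
  d = 459: σ(459) · Id(459/459) = 720 · 1 = 720
Summing: (σ * Id)(459) = 459 + 612 + 663 + 486 + 680 + 648 + 702 + 720 = 4970.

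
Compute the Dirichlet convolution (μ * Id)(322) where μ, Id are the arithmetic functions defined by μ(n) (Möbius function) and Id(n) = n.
(μ * Id)(322) = 132

Divisors of 322: [1, 2, 7, 14, 23, 46, 161, 322]. For each d | 322:
  d = 1: μ(1) · Id(322/1) = 1 · 322 = 322
  d = 2: μ(2) · Id(322/2) = -1 · 161 = -161
  d = 7: μ(7) · Id(322/7) = -1 · 46 = -46
  d = 14: μ(14) · Id(322/14) = 1 · 23 = 23
  d = 23: μ(23) · Id(322/23) = -1 · 14 = -14
  d = 46: μ(46) · Id(322/46) = 1 · 7 = 7
  d = 161: μ(161) · Id(322/161) = 1 · 2 = 2
  d = 322: μ(322) · Id(322/322) = -1 · 1 = -1
Summing: (μ * Id)(322) = 322 + -161 + -46 + 23 + -14 + 7 + 2 + -1 = 132.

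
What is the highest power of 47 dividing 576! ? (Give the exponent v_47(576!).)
v_47(576!) = 12

Legendre's formula: v_p(n!) = Σ_{k ≥ 1} ⌊n / p^k⌋. For p = 47, n = 576, the terms are:
  ⌊576/47^1⌋ = ⌊576/47⌋ = 12
(the next term ⌊576/47^2⌋ = 0, terminating the sum). Summing: v_47(576!) = 12 = 12.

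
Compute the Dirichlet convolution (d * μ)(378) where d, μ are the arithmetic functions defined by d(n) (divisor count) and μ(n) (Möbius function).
(d * μ)(378) = 1

Divisors of 378: [1, 2, 3, 6, 7, 9, 14, 18, 21, 27, 42, 54, 63, 126, 189, 378]. For each d | 378:
  d = 1: d(1) · μ(378/1) = 1 · 0 = 0
  d = 2: d(2) · μ(378/2) = 2 · 0 = 0
  d = 3: d(3) · μ(378/3) = 2 · 0 = 0
  d = 6: d(6) · μ(378/6) = 4 · 0 = 0
  d = 7: d(7) · μ(378/7) = 2 · 0 = 0
  d = 9: d(9) · μ(378/9) = 3 · -1 = -3
  d = 14: d(14) · μ(378/14) = 4 · 0 = 0
  d = 18: d(18) · μ(378/18) = 6 · 1 = 6
  d = 21: d(21) · μ(378/21) = 4 · 0 = 0
  d = 27: d(27) · μ(378/27) = 4 · 1 = 4
  d = 42: d(42) · μ(378/42) = 8 · 0 = 0
  d = 54: d(54) · μ(378/54) = 8 · -1 = -8
  d = 63: d(63) · μ(378/63) = 6 · 1 = 6
  d = 126: d(126) · μ(378/126) = 12 · -1 = -12
  d = 189: d(189) · μ(378/189) = 8 · -1 = -8
  d = 378: d(378) · μ(378/378) = 16 · 1 = 16
Summing: (d * μ)(378) = 0 + 0 + 0 + 0 + 0 + -3 + 0 + 6 + 0 + 4 + 0 + -8 + 6 + -12 + -8 + 16 = 1.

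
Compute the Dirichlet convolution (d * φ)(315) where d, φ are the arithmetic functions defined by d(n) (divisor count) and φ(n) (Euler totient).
(d * φ)(315) = 624

Divisors of 315: [1, 3, 5, 7, 9, 15, 21, 35, 45, 63, 105, 315]. For each d | 315:
  d = 1: d(1) · φ(315/1) = 1 · 144 = 144
  d = 3: d(3) · φ(315/3) = 2 · 48 = 96
  d = 5: d(5) · φ(315/5) = 2 · 36 = 72
  d = 7: d(7) · φ(315/7) = 2 · 24 = 48
  d = 9: d(9) · φ(315/9) = 3 · 24 = 72
  d = 15: d(15) · φ(315/15) = 4 · 12 = 48
  d = 21: d(21) · φ(315/21) = 4 · 8 = 32
  d = 35: d(35) · φ(315/35) = 4 · 6 = 24
  d = 45: d(45) · φ(315/45) = 6 · 6 = 36
  d = 63: d(63) · φ(315/63) = 6 · 4 = 24
  d = 105: d(105) · φ(315/105) = 8 · 2 = 16
  d = 315: d(315) · φ(315/315) = 12 · 1 = 12
Summing: (d * φ)(315) = 144 + 96 + 72 + 48 + 72 + 48 + 32 + 24 + 36 + 24 + 16 + 12 = 624.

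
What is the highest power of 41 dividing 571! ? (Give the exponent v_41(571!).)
v_41(571!) = 13

Legendre's formula: v_p(n!) = Σ_{k ≥ 1} ⌊n / p^k⌋. For p = 41, n = 571, the terms are:
  ⌊571/41^1⌋ = ⌊571/41⌋ = 13
(the next term ⌊571/41^2⌋ = 0, terminating the sum). Summing: v_41(571!) = 13 = 13.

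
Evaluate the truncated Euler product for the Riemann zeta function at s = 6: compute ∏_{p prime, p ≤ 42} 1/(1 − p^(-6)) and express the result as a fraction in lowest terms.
∏ = 2443380210471738371061235001635487784786465943261975036855/2401726912683588750411628962956143030539652897300291780608

The primes p ≤ 42 are [2, 3, 5, 7, 11, 13, 17, 19, 23, 29, 31, 37, 41]. For each prime, (1 − 1/p^6)^(-1) = p^6 / (p^6 − 1). The product is (1 − 1/2^6)^(-1), (1 − 1/3^6)^(-1), (1 − 1/5^6)^(-1), (1 − 1/7^6)^(-1), (1 − 1/11^6)^(-1), (1 − 1/13^6)^(-1), (1 − 1/17^6)^(-1), (1 − 1/19^6)^(-1), (1 − 1/23^6)^(-1), (1 − 1/29^6)^(-1), (1 − 1/31^6)^(-1), (1 − 1/37^6)^(-1), (1 − 1/41^6)^(-1) = ∏ p^6 / (p^6 − 1) = 2443380210471738371061235001635487784786465943261975036855/2401726912683588750411628962956143030539652897300291780608.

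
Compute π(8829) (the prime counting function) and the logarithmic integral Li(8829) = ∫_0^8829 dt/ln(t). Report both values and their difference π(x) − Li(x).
π(8829) = 1099;  Li(8829) ≈ 1118.15;  π(x) − Li(x) ≈ -19.15.

Direct count of primes ≤ 8829 gives π(8829) = 1099. Numerical evaluation of the logarithmic integral gives Li(8829) ≈ 1118.15. The difference π(x) − Li(x) ≈ -19.15 is typically negative for small/moderate x (Li(x) overestimates), though Littlewood's theorem shows this sign changes infinitely often.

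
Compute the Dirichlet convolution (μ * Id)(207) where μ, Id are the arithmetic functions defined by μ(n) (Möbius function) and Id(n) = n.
(μ * Id)(207) = 132

Divisors of 207: [1, 3, 9, 23, 69, 207]. For each d | 207:
  d = 1: μ(1) · Id(207/1) = 1 · 207 = 207
  d = 3: μ(3) · Id(207/3) = -1 · 69 = -69
  d = 9: μ(9) · Id(207/9) = 0 · 23 = 0
  d = 23: μ(23) · Id(207/23) = -1 · 9 = -9
  d = 69: μ(69) · Id(207/69) = 1 · 3 = 3
  d = 207: μ(207) · Id(207/207) = 0 · 1 = 0
Summing: (μ * Id)(207) = 207 + -69 + 0 + -9 + 3 + 0 = 132.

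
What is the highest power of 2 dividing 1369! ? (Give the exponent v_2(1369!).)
v_2(1369!) = 1363

Legendre's formula: v_p(n!) = Σ_{k ≥ 1} ⌊n / p^k⌋. For p = 2, n = 1369, the terms are:
  ⌊1369/2^1⌋ = ⌊1369/2⌋ = 684
  ⌊1369/2^2⌋ = ⌊1369/4⌋ = 342
  ⌊1369/2^3⌋ = ⌊1369/8⌋ = 171
  ⌊1369/2^4⌋ = ⌊1369/16⌋ = 85
  ⌊1369/2^5⌋ = ⌊1369/32⌋ = 42
  ⌊1369/2^6⌋ = ⌊1369/64⌋ = 21
  ⌊1369/2^7⌋ = ⌊1369/128⌋ = 10
  ⌊1369/2^8⌋ = ⌊1369/256⌋ = 5
  ⌊1369/2^9⌋ = ⌊1369/512⌋ = 2
  ⌊1369/2^10⌋ = ⌊1369/1024⌋ = 1
(the next term ⌊1369/2^11⌋ = 0, terminating the sum). Summing: v_2(1369!) = 684 + 342 + 171 + 85 + 42 + 21 + 10 + 5 + 2 + 1 = 1363.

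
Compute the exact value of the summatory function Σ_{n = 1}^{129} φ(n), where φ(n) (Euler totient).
Σ_{n ≤ 129} φ(n) = 5106

Compute φ(n) for each 1 ≤ n ≤ 129: φ(1) = 1, φ(2) = 1, φ(3) = 2, φ(4) = 2, φ(5) = 4, φ(6) = 2, φ(7) = 6, φ(8) = 4, φ(9) = 6, φ(10) = 4, φ(11) = 10, φ(12) = 4, φ(13) = 12, φ(14) = 6, φ(15) = 8, φ(16) = 8, φ(17) = 16, φ(18) = 6, φ(19) = 18, φ(20) = 8, φ(21) = 12, φ(22) = 10, φ(23) = 22, φ(24) = 8, φ(25) = 20, φ(26) = 12, φ(27) = 18, φ(28) = 12, φ(29) = 28, φ(30) = 8, φ(31) = 30, φ(32) = 16, φ(33) = 20, φ(34) = 16, φ(35) = 24, φ(36) = 12, φ(37) = 36, φ(38) = 18, φ(39) = 24, φ(40) = 16, φ(41) = 40, φ(42) = 12, φ(43) = 42, φ(44) = 20, φ(45) = 24, φ(46) = 22, φ(47) = 46, φ(48) = 16, φ(49) = 42, φ(50) = 20, φ(51) = 32, φ(52) = 24, φ(53) = 52, φ(54) = 18, φ(55) = 40, φ(56) = 24, φ(57) = 36, φ(58) = 28, φ(59) = 58, φ(60) = 16, φ(61) = 60, φ(62) = 30, φ(63) = 36, φ(64) = 32, φ(65) = 48, φ(66) = 20, φ(67) = 66, φ(68) = 32, φ(69) = 44, φ(70) = 24, φ(71) = 70, φ(72) = 24, φ(73) = 72, φ(74) = 36, φ(75) = 40, φ(76) = 36, φ(77) = 60, φ(78) = 24, φ(79) = 78, φ(80) = 32, φ(81) = 54, φ(82) = 40, φ(83) = 82, φ(84) = 24, φ(85) = 64, φ(86) = 42, φ(87) = 56, φ(88) = 40, φ(89) = 88, φ(90) = 24, φ(91) = 72, φ(92) = 44, φ(93) = 60, φ(94) = 46, φ(95) = 72, φ(96) = 32, φ(97) = 96, φ(98) = 42, φ(99) = 60, φ(100) = 40, φ(101) = 100, φ(102) = 32, φ(103) = 102, φ(104) = 48, φ(105) = 48, φ(106) = 52, φ(107) = 106, φ(108) = 36, φ(109) = 108, φ(110) = 40, φ(111) = 72, φ(112) = 48, φ(113) = 112, φ(114) = 36, φ(115) = 88, φ(116) = 56, φ(117) = 72, φ(118) = 58, φ(119) = 96, φ(120) = 32, φ(121) = 110, φ(122) = 60, φ(123) = 80, φ(124) = 60, φ(125) = 100, φ(126) = 36, φ(127) = 126, φ(128) = 64, φ(129) = 84. Summing all 129 values: 5106. (Average order: Σ_{n ≤ x} φ(n) ~ (3/π²) x². For x = 129, (3/π²)·129² ≈ 5058.26.)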